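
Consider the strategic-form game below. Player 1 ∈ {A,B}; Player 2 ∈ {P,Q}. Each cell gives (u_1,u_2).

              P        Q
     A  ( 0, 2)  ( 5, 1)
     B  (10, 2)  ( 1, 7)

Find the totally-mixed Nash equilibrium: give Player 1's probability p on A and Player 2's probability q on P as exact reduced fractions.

p=5/6, q=2/7

P1 indiff ⇒ q·0+(1-q)·5 = q·10+(1-q)·1 ⇒ q(-10) = (1-q)(-4) ⇒ q = 2/7
P2 indiff ⇒ p·2+(1-p)·2 = p·1+(1-p)·7 ⇒ p(1) = (1-p)(5) ⇒ p = 5/6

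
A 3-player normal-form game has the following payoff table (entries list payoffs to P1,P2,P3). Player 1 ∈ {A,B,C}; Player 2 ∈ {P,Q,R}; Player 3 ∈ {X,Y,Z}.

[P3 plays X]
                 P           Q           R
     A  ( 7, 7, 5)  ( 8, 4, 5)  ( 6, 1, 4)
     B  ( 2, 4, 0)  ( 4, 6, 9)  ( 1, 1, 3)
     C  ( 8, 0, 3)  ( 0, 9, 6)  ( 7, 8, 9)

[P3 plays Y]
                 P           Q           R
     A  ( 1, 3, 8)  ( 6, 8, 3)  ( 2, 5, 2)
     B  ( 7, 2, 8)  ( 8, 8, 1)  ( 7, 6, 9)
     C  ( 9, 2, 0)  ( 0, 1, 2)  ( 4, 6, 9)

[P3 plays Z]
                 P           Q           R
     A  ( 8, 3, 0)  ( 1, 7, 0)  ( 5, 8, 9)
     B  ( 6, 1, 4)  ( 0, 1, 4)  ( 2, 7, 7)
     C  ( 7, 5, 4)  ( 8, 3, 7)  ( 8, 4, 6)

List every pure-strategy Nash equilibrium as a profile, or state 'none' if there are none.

(A,P,X): not NE [P1→C gives 8>7; P3→Y gives 8>5]
(A,P,Y): not NE [P1→C gives 9>1; P2→Q gives 8>3]
(A,P,Z): not NE [P2→R gives 8>3; P3→Y gives 8>0]
(A,Q,X): not NE [P2→P gives 7>4]
(A,Q,Y): not NE [P1→B gives 8>6; P3→X gives 5>3]
(A,Q,Z): not NE [P1→C gives 8>1; P2→R gives 8>7; P3→X gives 5>0]
(A,R,X): not NE [P1→C gives 7>6; P2→P gives 7>1; P3→Z gives 9>4]
(A,R,Y): not NE [P1→B gives 7>2; P2→Q gives 8>5; P3→Z gives 9>2]
(A,R,Z): not NE [P1→C gives 8>5]
(B,P,X): not NE [P1→C gives 8>2; P2→Q gives 6>4; P3→Y gives 8>0]
(B,P,Y): not NE [P1→C gives 9>7; P2→Q gives 8>2]
(B,P,Z): not NE [P1→A gives 8>6; P2→R gives 7>1; P3→Y gives 8>4]
(B,Q,X): not NE [P1→A gives 8>4]
(B,Q,Y): not NE [P3→X gives 9>1]
(B,Q,Z): not NE [P1→C gives 8>0; P2→R gives 7>1; P3→X gives 9>4]
(B,R,X): not NE [P1→C gives 7>1; P2→Q gives 6>1; P3→Y gives 9>3]
(B,R,Y): not NE [P2→Q gives 8>6]
(B,R,Z): not NE [P1→C gives 8>2; P3→Y gives 9>7]
(C,P,X): not NE [P2→Q gives 9>0; P3→Z gives 4>3]
(C,P,Y): not NE [P2→R gives 6>2; P3→Z gives 4>0]
(C,P,Z): not NE [P1→A gives 8>7]
(C,Q,X): not NE [P1→A gives 8>0; P3→Z gives 7>6]
(C,Q,Y): not NE [P1→B gives 8>0; P2→R gives 6>1; P3→Z gives 7>2]
(C,Q,Z): not NE [P2→P gives 5>3]
(C,R,X): not NE [P2→Q gives 9>8]
(C,R,Y): not NE [P1→B gives 7>4]
(C,R,Z): not NE [P2→P gives 5>4; P3→Y gives 9>6]

Equilibria: none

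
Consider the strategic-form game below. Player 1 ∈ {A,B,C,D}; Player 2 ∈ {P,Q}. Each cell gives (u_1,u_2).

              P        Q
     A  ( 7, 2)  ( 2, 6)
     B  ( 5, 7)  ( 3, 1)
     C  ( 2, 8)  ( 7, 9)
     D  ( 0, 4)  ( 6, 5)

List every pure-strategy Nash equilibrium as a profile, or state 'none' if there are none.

PSNE = {(C,Q)}

(A,P): not NE [P2→Q gives 6>2]
(A,Q): not NE [P1→C gives 7>2]
(B,P): not NE [P1→A gives 7>5]
(B,Q): not NE [P1→C gives 7>3; P2→P gives 7>1]
(C,P): not NE [P1→A gives 7>2; P2→Q gives 9>8]
(C,Q): NE
(D,P): not NE [P1→A gives 7>0; P2→Q gives 5>4]
(D,Q): not NE [P1→C gives 7>6]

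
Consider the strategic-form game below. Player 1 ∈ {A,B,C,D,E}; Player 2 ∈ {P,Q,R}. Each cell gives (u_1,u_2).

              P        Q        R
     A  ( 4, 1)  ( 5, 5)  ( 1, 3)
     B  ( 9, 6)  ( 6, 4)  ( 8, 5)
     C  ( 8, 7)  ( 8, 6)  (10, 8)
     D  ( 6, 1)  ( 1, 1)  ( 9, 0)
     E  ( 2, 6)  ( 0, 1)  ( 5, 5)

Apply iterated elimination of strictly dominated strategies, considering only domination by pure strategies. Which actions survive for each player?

Remaining: P1:{B,C} P2:{P,R}

P1 drop A (B beats it: P:9>4 Q:6>5 R:8>1)
P1 drop D (C beats it: P:8>6 Q:8>1 R:10>9)
P1 drop E (B beats it: P:9>2 Q:6>0 R:8>5)
P2 drop Q (P beats it: B:6>4 C:7>6)
P1→{B,C} P2→{P,R}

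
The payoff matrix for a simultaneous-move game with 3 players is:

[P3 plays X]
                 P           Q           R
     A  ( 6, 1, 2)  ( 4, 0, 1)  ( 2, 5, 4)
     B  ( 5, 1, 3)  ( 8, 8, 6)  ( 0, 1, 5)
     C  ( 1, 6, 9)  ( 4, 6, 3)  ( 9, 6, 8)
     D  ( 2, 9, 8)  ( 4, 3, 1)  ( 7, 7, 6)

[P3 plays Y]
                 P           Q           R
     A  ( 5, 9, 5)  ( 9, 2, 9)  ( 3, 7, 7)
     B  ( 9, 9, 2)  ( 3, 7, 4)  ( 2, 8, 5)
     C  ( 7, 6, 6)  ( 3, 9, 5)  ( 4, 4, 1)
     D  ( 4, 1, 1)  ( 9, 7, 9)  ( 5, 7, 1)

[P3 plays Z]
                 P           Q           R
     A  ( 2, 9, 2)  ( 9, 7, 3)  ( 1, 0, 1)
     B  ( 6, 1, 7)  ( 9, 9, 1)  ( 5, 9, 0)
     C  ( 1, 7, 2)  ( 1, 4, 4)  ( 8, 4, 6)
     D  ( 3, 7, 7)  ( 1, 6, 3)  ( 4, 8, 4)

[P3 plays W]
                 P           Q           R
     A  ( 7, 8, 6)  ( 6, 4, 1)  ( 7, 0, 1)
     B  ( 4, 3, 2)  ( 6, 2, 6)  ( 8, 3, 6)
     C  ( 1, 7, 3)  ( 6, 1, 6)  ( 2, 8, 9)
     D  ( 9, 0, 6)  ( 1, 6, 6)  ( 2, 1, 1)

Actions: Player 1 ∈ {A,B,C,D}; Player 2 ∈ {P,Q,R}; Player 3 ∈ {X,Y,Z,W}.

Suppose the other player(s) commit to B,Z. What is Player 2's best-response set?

u_2(P vs B,Z) = 1
u_2(Q vs B,Z) = 9
u_2(R vs B,Z) = 9
max payoff 9 at {Q,R}

argmax u_2 = {Q,R}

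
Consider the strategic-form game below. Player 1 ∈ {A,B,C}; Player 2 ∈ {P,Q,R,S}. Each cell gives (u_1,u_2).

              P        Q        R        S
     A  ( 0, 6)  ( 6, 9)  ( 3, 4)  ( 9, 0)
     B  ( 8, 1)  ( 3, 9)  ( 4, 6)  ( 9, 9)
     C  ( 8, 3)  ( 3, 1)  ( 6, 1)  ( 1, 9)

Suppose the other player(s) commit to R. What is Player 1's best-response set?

u_1(A vs R) = 3
u_1(B vs R) = 4
u_1(C vs R) = 6
max payoff 6 at {C}

argmax u_1 = {C}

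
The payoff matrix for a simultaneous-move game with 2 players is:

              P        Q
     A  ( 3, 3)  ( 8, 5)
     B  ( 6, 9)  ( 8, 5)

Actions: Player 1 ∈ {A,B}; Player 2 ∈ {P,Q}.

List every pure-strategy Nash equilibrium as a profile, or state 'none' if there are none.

(A,P): not NE [P1→B gives 6>3; P2→Q gives 5>3]
(A,Q): NE
(B,P): NE
(B,Q): not NE [P2→P gives 9>5]

Nash profiles: (A,Q), (B,P)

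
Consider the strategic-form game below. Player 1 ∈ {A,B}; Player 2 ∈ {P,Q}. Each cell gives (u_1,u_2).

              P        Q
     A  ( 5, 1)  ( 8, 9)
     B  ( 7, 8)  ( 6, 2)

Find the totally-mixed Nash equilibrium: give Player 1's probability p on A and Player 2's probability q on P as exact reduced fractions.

(p,q) = (3/7, 1/2)

P1 indiff ⇒ q·5+(1-q)·8 = q·7+(1-q)·6 ⇒ q(-2) = (1-q)(-2) ⇒ q = 1/2
P2 indiff ⇒ p·1+(1-p)·8 = p·9+(1-p)·2 ⇒ p(-8) = (1-p)(-6) ⇒ p = 3/7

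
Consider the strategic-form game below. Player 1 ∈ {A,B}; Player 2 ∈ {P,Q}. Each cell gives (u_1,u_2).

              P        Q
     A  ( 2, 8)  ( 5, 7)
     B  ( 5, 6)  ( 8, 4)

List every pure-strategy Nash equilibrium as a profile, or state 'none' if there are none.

(A,P): not NE [P1→B gives 5>2]
(A,Q): not NE [P1→B gives 8>5; P2→P gives 8>7]
(B,P): NE
(B,Q): not NE [P2→P gives 6>4]

Nash profiles: (B,P)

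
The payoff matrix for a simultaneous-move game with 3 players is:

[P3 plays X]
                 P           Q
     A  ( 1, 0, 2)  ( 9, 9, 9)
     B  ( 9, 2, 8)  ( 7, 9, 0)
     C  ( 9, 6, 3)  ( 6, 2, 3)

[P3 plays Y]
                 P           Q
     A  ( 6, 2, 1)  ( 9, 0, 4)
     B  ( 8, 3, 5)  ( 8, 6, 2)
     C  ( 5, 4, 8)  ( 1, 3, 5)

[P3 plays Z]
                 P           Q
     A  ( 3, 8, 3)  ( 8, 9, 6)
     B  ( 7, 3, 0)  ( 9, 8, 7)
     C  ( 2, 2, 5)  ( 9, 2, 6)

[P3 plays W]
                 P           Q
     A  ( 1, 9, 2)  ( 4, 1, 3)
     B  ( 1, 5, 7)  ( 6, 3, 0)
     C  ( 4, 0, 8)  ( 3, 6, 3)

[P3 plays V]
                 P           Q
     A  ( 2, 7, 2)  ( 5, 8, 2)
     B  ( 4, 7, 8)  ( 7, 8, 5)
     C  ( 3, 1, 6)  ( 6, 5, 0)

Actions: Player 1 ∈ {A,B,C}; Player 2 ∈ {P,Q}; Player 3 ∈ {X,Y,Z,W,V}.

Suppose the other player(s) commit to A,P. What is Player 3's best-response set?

u_3(X vs A,P) = 2
u_3(Y vs A,P) = 1
u_3(Z vs A,P) = 3
u_3(W vs A,P) = 2
u_3(V vs A,P) = 2
max payoff 3 at {Z}

BR_3 = {Z}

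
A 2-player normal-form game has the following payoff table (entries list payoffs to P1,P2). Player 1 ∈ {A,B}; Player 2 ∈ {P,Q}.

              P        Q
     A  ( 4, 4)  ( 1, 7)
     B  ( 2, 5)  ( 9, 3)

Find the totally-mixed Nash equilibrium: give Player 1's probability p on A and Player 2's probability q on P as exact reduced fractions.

P1 indiff ⇒ q·4+(1-q)·1 = q·2+(1-q)·9 ⇒ q(2) = (1-q)(8) ⇒ q = 4/5
P2 indiff ⇒ p·4+(1-p)·5 = p·7+(1-p)·3 ⇒ p(-3) = (1-p)(-2) ⇒ p = 2/5

P1 mixes 2/5 on A; P2 mixes 4/5 on P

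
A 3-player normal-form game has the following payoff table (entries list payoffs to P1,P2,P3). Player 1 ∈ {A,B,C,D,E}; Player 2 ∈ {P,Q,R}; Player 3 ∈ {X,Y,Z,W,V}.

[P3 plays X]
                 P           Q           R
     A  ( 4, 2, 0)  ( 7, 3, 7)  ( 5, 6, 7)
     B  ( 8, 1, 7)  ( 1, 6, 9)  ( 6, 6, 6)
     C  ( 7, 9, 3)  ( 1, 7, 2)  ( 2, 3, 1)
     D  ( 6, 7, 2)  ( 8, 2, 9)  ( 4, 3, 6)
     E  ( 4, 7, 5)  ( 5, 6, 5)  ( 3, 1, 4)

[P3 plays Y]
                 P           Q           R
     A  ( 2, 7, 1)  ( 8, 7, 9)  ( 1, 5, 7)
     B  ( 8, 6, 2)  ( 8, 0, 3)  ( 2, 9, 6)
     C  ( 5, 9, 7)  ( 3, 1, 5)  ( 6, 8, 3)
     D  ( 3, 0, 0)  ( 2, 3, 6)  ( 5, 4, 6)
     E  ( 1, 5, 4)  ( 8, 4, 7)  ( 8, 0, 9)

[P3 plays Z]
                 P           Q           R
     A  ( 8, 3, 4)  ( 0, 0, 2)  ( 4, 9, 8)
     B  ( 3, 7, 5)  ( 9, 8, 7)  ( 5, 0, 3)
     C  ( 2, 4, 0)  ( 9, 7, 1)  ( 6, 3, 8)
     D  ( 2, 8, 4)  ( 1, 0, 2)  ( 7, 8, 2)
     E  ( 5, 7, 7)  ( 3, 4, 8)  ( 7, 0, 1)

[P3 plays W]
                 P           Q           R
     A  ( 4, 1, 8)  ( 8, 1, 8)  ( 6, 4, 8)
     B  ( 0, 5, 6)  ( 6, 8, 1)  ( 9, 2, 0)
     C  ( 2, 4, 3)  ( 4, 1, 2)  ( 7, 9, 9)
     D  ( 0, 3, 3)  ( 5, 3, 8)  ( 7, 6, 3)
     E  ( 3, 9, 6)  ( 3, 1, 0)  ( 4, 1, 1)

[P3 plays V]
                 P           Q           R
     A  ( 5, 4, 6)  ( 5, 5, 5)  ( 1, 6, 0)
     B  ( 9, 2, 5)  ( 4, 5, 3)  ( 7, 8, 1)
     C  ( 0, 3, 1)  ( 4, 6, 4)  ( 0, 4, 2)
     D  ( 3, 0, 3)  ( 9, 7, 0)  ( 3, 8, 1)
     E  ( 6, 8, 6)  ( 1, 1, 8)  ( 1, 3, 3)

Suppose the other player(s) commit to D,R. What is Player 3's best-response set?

u_3(X vs D,R) = 6
u_3(Y vs D,R) = 6
u_3(Z vs D,R) = 2
u_3(W vs D,R) = 3
u_3(V vs D,R) = 1
max payoff 6 at {X,Y}

BR_3 = {X,Y}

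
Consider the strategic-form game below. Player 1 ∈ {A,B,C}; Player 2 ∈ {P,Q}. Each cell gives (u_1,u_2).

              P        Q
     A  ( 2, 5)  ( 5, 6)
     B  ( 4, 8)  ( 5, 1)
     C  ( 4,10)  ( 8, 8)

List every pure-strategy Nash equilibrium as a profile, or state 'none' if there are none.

Nash profiles: (B,P), (C,P)

(A,P): not NE [P1→C gives 4>2; P2→Q gives 6>5]
(A,Q): not NE [P1→C gives 8>5]
(B,P): NE
(B,Q): not NE [P1→C gives 8>5; P2→P gives 8>1]
(C,P): NE
(C,Q): not NE [P2→P gives 10>8]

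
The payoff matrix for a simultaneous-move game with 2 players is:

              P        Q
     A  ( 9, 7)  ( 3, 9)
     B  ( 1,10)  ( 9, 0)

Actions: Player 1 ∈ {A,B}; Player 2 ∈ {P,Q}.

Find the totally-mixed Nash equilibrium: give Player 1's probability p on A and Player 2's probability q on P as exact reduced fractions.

p=5/6, q=3/7

P1 indiff ⇒ q·9+(1-q)·3 = q·1+(1-q)·9 ⇒ q(8) = (1-q)(6) ⇒ q = 3/7
P2 indiff ⇒ p·7+(1-p)·10 = p·9+(1-p)·0 ⇒ p(-2) = (1-p)(-10) ⇒ p = 5/6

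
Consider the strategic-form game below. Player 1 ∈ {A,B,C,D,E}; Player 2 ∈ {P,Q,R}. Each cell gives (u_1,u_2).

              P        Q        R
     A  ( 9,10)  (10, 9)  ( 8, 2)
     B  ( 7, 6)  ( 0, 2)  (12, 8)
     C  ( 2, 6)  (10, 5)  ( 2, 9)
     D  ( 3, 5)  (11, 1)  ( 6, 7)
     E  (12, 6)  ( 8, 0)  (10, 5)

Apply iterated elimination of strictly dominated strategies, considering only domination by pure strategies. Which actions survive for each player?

P1 drop C (D beats it: P:3>2 Q:11>10 R:6>2)
P2 drop Q (P beats it: A:10>9 B:6>2 D:5>1 E:6>0)
P1 drop A (E beats it: P:12>9 R:10>8)
P1 drop D (B beats it: P:7>3 R:12>6)
P1→{B,E} P2→{P,R}

IESDS → P1:{B,E} P2:{P,R}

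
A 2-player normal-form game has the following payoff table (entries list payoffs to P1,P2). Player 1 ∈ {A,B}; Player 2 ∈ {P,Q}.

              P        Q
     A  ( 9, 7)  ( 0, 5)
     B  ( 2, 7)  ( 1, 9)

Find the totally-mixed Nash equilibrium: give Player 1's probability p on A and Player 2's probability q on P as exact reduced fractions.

P1 indiff ⇒ q·9+(1-q)·0 = q·2+(1-q)·1 ⇒ q(7) = (1-q)(1) ⇒ q = 1/8
P2 indiff ⇒ p·7+(1-p)·7 = p·5+(1-p)·9 ⇒ p(2) = (1-p)(2) ⇒ p = 1/2

P1 mixes 1/2 on A; P2 mixes 1/8 on P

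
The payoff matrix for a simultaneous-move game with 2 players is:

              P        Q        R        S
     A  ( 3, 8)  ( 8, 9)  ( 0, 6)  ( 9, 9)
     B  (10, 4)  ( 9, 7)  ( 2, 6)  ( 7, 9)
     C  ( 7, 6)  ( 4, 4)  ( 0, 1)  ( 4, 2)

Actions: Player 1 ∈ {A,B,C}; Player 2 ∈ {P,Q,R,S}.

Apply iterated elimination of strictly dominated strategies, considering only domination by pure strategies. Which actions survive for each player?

Remaining: P1:{A,B} P2:{Q,S}

P1 drop C (B beats it: P:10>7 Q:9>4 R:2>0 S:7>4)
P2 drop P (Q beats it: A:9>8 B:7>4)
P2 drop R (Q beats it: A:9>6 B:7>6)
P1→{A,B} P2→{Q,S}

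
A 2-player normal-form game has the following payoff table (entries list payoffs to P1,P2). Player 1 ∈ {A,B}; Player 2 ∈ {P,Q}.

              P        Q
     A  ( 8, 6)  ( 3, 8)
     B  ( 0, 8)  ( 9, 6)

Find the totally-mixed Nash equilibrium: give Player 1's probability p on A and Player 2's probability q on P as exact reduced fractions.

p=1/2, q=3/7

P1 indiff ⇒ q·8+(1-q)·3 = q·0+(1-q)·9 ⇒ q(8) = (1-q)(6) ⇒ q = 3/7
P2 indiff ⇒ p·6+(1-p)·8 = p·8+(1-p)·6 ⇒ p(-2) = (1-p)(-2) ⇒ p = 1/2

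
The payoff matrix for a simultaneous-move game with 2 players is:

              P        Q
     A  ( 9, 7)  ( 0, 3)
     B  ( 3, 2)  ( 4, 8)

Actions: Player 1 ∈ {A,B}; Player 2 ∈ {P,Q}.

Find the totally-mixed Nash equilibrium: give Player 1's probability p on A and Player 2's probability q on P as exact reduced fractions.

p=3/5, q=2/5

P1 indiff ⇒ q·9+(1-q)·0 = q·3+(1-q)·4 ⇒ q(6) = (1-q)(4) ⇒ q = 2/5
P2 indiff ⇒ p·7+(1-p)·2 = p·3+(1-p)·8 ⇒ p(4) = (1-p)(6) ⇒ p = 3/5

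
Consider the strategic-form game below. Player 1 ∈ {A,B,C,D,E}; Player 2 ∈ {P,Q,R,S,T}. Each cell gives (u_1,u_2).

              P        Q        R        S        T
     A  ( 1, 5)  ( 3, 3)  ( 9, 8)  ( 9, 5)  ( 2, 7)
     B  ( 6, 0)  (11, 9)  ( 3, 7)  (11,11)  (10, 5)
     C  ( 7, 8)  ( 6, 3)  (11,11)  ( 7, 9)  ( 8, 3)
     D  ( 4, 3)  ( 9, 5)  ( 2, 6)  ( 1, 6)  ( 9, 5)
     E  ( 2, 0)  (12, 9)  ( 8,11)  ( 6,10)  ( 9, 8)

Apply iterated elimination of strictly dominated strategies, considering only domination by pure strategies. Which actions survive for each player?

IESDS → P1:{A,B,C} P2:{R,S}

P1 drop D (B beats it: P:6>4 Q:11>9 R:3>2 S:11>1 T:10>9)
P2 drop P (R beats it: A:8>5 B:7>0 C:11>8 E:11>0)
P2 drop Q (S beats it: A:5>3 B:11>9 C:9>3 E:10>9)
P2 drop T (R beats it: A:8>7 B:7>5 C:11>3 E:11>8)
P1 drop E (A beats it: R:9>8 S:9>6)
P1→{A,B,C} P2→{R,S}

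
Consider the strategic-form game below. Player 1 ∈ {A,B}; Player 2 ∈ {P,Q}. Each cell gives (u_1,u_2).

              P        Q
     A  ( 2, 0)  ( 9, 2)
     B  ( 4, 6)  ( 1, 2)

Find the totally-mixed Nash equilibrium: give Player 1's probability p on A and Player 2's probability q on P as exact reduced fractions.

P1 indiff ⇒ q·2+(1-q)·9 = q·4+(1-q)·1 ⇒ q(-2) = (1-q)(-8) ⇒ q = 4/5
P2 indiff ⇒ p·0+(1-p)·6 = p·2+(1-p)·2 ⇒ p(-2) = (1-p)(-4) ⇒ p = 2/3

p=2/3, q=4/5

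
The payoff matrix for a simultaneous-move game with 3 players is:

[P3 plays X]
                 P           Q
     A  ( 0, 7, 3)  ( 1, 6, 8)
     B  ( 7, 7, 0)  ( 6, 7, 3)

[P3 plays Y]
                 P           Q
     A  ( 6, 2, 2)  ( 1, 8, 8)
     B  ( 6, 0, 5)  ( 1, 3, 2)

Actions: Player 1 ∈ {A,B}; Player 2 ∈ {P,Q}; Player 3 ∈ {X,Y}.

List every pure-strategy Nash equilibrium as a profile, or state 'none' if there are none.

Nash profiles: (A,Q,Y), (B,Q,X)

(A,P,X): not NE [P1→B gives 7>0]
(A,P,Y): not NE [P2→Q gives 8>2; P3→X gives 3>2]
(A,Q,X): not NE [P1→B gives 6>1; P2→P gives 7>6]
(A,Q,Y): NE
(B,P,X): not NE [P3→Y gives 5>0]
(B,P,Y): not NE [P2→Q gives 3>0]
(B,Q,X): NE
(B,Q,Y): not NE [P3→X gives 3>2]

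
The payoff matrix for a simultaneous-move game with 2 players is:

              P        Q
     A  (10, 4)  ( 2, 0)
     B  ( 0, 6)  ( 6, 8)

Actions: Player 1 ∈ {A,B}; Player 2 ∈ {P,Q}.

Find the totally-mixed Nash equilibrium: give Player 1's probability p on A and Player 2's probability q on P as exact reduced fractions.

(p,q) = (1/3, 2/7)

P1 indiff ⇒ q·10+(1-q)·2 = q·0+(1-q)·6 ⇒ q(10) = (1-q)(4) ⇒ q = 2/7
P2 indiff ⇒ p·4+(1-p)·6 = p·0+(1-p)·8 ⇒ p(4) = (1-p)(2) ⇒ p = 1/3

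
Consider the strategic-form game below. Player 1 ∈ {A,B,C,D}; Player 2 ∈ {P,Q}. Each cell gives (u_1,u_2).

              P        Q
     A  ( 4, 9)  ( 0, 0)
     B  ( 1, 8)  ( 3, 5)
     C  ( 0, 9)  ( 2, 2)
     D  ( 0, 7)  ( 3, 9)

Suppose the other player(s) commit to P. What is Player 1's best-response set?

u_1(A vs P) = 4
u_1(B vs P) = 1
u_1(C vs P) = 0
u_1(D vs P) = 0
max payoff 4 at {A}

BR_1 = {A}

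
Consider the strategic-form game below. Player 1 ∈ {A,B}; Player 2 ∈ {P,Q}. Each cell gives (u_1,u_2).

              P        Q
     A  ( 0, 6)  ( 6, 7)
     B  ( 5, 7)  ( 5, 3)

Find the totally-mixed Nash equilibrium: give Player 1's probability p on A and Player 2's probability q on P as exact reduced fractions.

P1 indiff ⇒ q·0+(1-q)·6 = q·5+(1-q)·5 ⇒ q(-5) = (1-q)(-1) ⇒ q = 1/6
P2 indiff ⇒ p·6+(1-p)·7 = p·7+(1-p)·3 ⇒ p(-1) = (1-p)(-4) ⇒ p = 4/5

p=4/5, q=1/6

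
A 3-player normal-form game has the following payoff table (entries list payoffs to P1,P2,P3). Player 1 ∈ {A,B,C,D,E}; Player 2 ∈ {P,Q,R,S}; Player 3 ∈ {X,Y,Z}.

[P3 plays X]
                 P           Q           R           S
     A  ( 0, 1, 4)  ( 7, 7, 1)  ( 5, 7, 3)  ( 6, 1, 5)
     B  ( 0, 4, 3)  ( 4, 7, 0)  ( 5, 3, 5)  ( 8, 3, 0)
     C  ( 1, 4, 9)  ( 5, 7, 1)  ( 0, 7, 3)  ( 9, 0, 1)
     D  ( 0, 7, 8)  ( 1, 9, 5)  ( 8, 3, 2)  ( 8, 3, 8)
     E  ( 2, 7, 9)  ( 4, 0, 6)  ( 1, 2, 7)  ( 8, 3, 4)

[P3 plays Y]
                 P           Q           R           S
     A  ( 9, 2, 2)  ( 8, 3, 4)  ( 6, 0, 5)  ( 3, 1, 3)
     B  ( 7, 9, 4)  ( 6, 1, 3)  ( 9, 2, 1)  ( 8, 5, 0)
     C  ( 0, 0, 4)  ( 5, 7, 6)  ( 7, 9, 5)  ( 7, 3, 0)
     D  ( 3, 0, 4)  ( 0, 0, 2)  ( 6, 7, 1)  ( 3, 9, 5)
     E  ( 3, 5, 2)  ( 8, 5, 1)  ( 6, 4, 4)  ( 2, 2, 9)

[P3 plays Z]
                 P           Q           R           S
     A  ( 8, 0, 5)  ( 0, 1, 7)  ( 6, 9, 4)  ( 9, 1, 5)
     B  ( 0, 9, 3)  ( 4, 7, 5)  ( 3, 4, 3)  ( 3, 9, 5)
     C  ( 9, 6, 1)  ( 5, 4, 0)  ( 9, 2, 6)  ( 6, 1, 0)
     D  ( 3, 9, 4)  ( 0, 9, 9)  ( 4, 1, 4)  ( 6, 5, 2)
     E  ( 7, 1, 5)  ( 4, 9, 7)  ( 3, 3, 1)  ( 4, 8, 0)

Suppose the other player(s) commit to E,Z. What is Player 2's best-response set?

BR_2 = {Q}

u_2(P vs E,Z) = 1
u_2(Q vs E,Z) = 9
u_2(R vs E,Z) = 3
u_2(S vs E,Z) = 8
max payoff 9 at {Q}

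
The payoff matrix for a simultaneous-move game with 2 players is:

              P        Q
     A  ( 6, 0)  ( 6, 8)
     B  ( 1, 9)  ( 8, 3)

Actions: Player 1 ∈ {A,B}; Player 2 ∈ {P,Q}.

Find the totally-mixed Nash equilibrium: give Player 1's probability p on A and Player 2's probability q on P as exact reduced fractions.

P1 mixes 3/7 on A; P2 mixes 2/7 on P

P1 indiff ⇒ q·6+(1-q)·6 = q·1+(1-q)·8 ⇒ q(5) = (1-q)(2) ⇒ q = 2/7
P2 indiff ⇒ p·0+(1-p)·9 = p·8+(1-p)·3 ⇒ p(-8) = (1-p)(-6) ⇒ p = 3/7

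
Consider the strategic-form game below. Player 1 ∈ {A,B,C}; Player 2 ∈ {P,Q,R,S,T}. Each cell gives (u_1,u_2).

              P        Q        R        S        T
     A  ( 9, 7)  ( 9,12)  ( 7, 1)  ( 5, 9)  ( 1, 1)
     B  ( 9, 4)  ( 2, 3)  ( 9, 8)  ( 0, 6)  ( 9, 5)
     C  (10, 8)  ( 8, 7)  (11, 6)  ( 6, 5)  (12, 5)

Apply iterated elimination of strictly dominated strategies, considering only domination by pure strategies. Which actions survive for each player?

P1 drop B (C beats it: P:10>9 Q:8>2 R:11>9 S:6>0 T:12>9)
P2 drop R (P beats it: A:7>1 C:8>6)
P2 drop S (Q beats it: A:12>9 C:7>5)
P2 drop T (P beats it: A:7>1 C:8>5)
P1→{A,C} P2→{P,Q}

IESDS → P1:{A,C} P2:{P,Q}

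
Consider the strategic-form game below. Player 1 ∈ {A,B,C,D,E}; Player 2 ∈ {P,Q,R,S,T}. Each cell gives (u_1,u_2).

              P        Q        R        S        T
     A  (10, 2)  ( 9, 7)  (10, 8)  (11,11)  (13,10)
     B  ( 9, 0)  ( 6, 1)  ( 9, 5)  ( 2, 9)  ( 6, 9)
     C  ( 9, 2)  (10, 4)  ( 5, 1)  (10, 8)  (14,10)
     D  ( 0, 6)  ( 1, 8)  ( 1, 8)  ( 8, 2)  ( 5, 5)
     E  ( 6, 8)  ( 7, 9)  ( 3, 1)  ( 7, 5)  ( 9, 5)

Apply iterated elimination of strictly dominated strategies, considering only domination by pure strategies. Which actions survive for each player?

Remaining: P1:{A,C} P2:{S,T}

P1 drop B (A beats it: P:10>9 Q:9>6 R:10>9 S:11>2 T:13>6)
P1 drop D (A beats it: P:10>0 Q:9>1 R:10>1 S:11>8 T:13>5)
P1 drop E (A beats it: P:10>6 Q:9>7 R:10>3 S:11>7 T:13>9)
P2 drop P (Q beats it: A:7>2 C:4>2)
P2 drop Q (S beats it: A:11>7 C:8>4)
P2 drop R (S beats it: A:11>8 C:8>1)
P1→{A,C} P2→{S,T}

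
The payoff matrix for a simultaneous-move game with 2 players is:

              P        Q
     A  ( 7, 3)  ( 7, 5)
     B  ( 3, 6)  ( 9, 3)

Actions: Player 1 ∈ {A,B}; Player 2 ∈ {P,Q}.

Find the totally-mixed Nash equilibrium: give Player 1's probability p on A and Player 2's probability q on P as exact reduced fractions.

(p,q) = (3/5, 1/3)

P1 indiff ⇒ q·7+(1-q)·7 = q·3+(1-q)·9 ⇒ q(4) = (1-q)(2) ⇒ q = 1/3
P2 indiff ⇒ p·3+(1-p)·6 = p·5+(1-p)·3 ⇒ p(-2) = (1-p)(-3) ⇒ p = 3/5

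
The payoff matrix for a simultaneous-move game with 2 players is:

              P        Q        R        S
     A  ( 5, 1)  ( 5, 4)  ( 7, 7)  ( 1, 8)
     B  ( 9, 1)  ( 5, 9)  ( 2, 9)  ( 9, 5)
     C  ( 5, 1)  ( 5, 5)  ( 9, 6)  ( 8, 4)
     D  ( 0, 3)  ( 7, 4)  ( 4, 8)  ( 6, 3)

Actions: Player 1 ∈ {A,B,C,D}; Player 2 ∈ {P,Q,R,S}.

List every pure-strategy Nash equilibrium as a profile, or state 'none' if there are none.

(A,P): not NE [P1→B gives 9>5; P2→S gives 8>1]
(A,Q): not NE [P1→D gives 7>5; P2→S gives 8>4]
(A,R): not NE [P1→C gives 9>7; P2→S gives 8>7]
(A,S): not NE [P1→B gives 9>1]
(B,P): not NE [P2→R gives 9>1]
(B,Q): not NE [P1→D gives 7>5]
(B,R): not NE [P1→C gives 9>2]
(B,S): not NE [P2→R gives 9>5]
(C,P): not NE [P1→B gives 9>5; P2→R gives 6>1]
(C,Q): not NE [P1→D gives 7>5; P2→R gives 6>5]
(C,R): NE
(C,S): not NE [P1→B gives 9>8; P2→R gives 6>4]
(D,P): not NE [P1→B gives 9>0; P2→R gives 8>3]
(D,Q): not NE [P2→R gives 8>4]
(D,R): not NE [P1→C gives 9>4]
(D,S): not NE [P1→B gives 9>6; P2→R gives 8>3]

NE set: (C,R)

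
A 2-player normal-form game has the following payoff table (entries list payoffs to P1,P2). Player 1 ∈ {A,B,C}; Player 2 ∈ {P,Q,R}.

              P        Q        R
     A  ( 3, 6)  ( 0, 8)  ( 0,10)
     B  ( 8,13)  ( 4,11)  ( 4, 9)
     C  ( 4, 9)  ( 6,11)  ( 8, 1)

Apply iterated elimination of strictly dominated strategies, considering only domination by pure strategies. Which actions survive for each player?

P1 drop A (B beats it: P:8>3 Q:4>0 R:4>0)
P2 drop R (P beats it: B:13>9 C:9>1)
P1→{B,C} P2→{P,Q}

Survivors P1:{B,C} P2:{P,Q}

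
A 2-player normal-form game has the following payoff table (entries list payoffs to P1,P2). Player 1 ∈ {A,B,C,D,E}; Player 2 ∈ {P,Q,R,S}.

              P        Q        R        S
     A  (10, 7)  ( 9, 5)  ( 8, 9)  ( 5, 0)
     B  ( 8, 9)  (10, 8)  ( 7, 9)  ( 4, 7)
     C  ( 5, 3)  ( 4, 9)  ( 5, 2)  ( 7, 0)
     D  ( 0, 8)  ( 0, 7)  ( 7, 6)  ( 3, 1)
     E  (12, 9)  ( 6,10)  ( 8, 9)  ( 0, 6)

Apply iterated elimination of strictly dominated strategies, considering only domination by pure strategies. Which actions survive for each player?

P1 drop D (A beats it: P:10>0 Q:9>0 R:8>7 S:5>3)
P2 drop S (P beats it: A:7>0 B:9>7 C:3>0 E:9>6)
P1 drop C (A beats it: P:10>5 Q:9>4 R:8>5)
P1→{A,B,E} P2→{P,Q,R}

Remaining: P1:{A,B,E} P2:{P,Q,R}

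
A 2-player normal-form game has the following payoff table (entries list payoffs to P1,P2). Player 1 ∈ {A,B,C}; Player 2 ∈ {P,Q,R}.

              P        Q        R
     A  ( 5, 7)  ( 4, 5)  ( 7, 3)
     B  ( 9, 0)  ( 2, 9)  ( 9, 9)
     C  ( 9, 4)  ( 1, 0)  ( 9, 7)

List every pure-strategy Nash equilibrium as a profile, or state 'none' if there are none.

(A,P): not NE [P1→C gives 9>5]
(A,Q): not NE [P2→P gives 7>5]
(A,R): not NE [P1→C gives 9>7; P2→P gives 7>3]
(B,P): not NE [P2→R gives 9>0]
(B,Q): not NE [P1→A gives 4>2]
(B,R): NE
(C,P): not NE [P2→R gives 7>4]
(C,Q): not NE [P1→A gives 4>1; P2→R gives 7>0]
(C,R): NE

Nash profiles: (B,R), (C,R)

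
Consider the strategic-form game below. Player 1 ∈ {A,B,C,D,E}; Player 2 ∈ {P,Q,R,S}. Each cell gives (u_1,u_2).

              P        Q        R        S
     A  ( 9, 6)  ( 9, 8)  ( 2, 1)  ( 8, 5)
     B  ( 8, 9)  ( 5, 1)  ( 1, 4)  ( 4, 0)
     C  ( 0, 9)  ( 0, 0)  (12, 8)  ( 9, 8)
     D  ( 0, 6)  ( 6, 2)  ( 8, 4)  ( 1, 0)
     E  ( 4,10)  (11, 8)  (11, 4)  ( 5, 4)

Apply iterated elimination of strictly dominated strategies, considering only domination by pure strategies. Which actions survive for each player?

P1 drop B (A beats it: P:9>8 Q:9>5 R:2>1 S:8>4)
P1 drop D (E beats it: P:4>0 Q:11>6 R:11>8 S:5>1)
P2 drop R (P beats it: A:6>1 C:9>8 E:10>4)
P2 drop S (P beats it: A:6>5 C:9>8 E:10>4)
P1 drop C (A beats it: P:9>0 Q:9>0)
P1→{A,E} P2→{P,Q}

IESDS → P1:{A,E} P2:{P,Q}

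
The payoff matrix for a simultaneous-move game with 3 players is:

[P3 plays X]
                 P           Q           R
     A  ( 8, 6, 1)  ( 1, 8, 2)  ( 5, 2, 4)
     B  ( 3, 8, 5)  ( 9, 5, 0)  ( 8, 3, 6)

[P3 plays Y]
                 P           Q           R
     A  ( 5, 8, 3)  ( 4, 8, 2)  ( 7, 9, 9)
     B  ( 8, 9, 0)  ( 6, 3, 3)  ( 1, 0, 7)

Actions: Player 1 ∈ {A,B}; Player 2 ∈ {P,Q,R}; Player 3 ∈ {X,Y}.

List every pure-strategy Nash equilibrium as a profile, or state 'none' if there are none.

(A,P,X): not NE [P2→Q gives 8>6; P3→Y gives 3>1]
(A,P,Y): not NE [P1→B gives 8>5; P2→R gives 9>8]
(A,Q,X): not NE [P1→B gives 9>1]
(A,Q,Y): not NE [P1→B gives 6>4; P2→R gives 9>8]
(A,R,X): not NE [P1→B gives 8>5; P2→Q gives 8>2; P3→Y gives 9>4]
(A,R,Y): NE
(B,P,X): not NE [P1→A gives 8>3]
(B,P,Y): not NE [P3→X gives 5>0]
(B,Q,X): not NE [P2→P gives 8>5; P3→Y gives 3>0]
(B,Q,Y): not NE [P2→P gives 9>3]
(B,R,X): not NE [P2→P gives 8>3; P3→Y gives 7>6]
(B,R,Y): not NE [P1→A gives 7>1; P2→P gives 9>0]

PSNE = {(A,R,Y)}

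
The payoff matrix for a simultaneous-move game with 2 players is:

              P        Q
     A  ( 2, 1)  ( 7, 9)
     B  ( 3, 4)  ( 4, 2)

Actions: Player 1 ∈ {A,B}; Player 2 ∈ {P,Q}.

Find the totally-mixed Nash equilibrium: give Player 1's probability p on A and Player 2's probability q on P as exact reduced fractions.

P1 indiff ⇒ q·2+(1-q)·7 = q·3+(1-q)·4 ⇒ q(-1) = (1-q)(-3) ⇒ q = 3/4
P2 indiff ⇒ p·1+(1-p)·4 = p·9+(1-p)·2 ⇒ p(-8) = (1-p)(-2) ⇒ p = 1/5

(p,q) = (1/5, 3/4)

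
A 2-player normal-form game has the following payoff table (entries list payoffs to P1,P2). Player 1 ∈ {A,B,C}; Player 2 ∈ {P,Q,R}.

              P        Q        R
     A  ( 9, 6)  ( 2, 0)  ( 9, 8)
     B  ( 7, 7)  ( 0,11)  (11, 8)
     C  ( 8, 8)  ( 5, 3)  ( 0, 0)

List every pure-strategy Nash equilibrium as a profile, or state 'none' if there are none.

Equilibria: none

(A,P): not NE [P2→R gives 8>6]
(A,Q): not NE [P1→C gives 5>2; P2→R gives 8>0]
(A,R): not NE [P1→B gives 11>9]
(B,P): not NE [P1→A gives 9>7; P2→Q gives 11>7]
(B,Q): not NE [P1→C gives 5>0]
(B,R): not NE [P2→Q gives 11>8]
(C,P): not NE [P1→A gives 9>8]
(C,Q): not NE [P2→P gives 8>3]
(C,R): not NE [P1→B gives 11>0; P2→P gives 8>0]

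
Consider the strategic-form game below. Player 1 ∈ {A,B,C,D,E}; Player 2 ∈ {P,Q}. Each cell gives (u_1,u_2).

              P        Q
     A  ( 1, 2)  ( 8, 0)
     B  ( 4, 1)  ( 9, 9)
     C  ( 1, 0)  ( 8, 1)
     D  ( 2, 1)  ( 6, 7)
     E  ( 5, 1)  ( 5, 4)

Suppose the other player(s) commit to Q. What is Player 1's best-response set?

u_1(A vs Q) = 8
u_1(B vs Q) = 9
u_1(C vs Q) = 8
u_1(D vs Q) = 6
u_1(E vs Q) = 5
max payoff 9 at {B}

argmax u_1 = {B}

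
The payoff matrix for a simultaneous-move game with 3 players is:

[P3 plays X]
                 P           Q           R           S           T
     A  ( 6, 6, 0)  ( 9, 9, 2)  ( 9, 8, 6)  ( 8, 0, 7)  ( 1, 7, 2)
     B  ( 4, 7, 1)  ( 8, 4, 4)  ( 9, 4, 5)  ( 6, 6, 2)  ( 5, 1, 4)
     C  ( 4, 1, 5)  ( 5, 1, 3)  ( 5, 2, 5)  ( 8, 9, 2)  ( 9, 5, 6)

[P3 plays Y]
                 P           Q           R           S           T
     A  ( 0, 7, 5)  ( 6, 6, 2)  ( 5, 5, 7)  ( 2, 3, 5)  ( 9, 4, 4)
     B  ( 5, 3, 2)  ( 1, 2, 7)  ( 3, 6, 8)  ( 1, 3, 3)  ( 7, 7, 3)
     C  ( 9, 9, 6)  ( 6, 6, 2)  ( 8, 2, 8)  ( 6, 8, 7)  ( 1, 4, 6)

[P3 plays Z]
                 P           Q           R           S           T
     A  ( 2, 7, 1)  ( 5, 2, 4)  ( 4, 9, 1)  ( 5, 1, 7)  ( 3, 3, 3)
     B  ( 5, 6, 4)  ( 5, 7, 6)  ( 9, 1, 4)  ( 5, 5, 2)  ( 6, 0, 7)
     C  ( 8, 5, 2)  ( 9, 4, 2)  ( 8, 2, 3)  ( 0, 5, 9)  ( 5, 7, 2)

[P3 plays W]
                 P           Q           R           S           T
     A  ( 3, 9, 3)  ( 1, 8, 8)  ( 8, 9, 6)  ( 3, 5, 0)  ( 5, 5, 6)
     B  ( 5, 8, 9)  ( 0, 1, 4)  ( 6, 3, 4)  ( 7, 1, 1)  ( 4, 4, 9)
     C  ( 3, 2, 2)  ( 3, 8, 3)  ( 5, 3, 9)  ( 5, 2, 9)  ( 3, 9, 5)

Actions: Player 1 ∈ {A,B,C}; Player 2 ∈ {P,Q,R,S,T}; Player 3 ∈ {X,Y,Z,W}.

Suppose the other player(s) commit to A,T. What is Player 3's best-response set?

BR_3 = {W}

u_3(X vs A,T) = 2
u_3(Y vs A,T) = 4
u_3(Z vs A,T) = 3
u_3(W vs A,T) = 6
max payoff 6 at {W}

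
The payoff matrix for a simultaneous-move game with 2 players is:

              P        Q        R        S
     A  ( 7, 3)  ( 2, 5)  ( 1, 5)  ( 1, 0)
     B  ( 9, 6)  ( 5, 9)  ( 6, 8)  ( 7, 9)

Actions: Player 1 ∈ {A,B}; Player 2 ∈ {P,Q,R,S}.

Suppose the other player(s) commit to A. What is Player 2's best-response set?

u_2(P vs A) = 3
u_2(Q vs A) = 5
u_2(R vs A) = 5
u_2(S vs A) = 0
max payoff 5 at {Q,R}

P2 best: {Q,R}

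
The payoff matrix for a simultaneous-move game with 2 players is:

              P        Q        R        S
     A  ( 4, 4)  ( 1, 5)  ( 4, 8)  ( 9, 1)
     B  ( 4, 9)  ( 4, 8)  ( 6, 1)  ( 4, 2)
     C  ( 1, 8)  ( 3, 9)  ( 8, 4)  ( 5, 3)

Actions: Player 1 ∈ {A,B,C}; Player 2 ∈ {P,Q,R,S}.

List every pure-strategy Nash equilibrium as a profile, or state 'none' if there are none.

(A,P): not NE [P2→R gives 8>4]
(A,Q): not NE [P1→B gives 4>1; P2→R gives 8>5]
(A,R): not NE [P1→C gives 8>4]
(A,S): not NE [P2→R gives 8>1]
(B,P): NE
(B,Q): not NE [P2→P gives 9>8]
(B,R): not NE [P1→C gives 8>6; P2→P gives 9>1]
(B,S): not NE [P1→A gives 9>4; P2→P gives 9>2]
(C,P): not NE [P1→B gives 4>1; P2→Q gives 9>8]
(C,Q): not NE [P1→B gives 4>3]
(C,R): not NE [P2→Q gives 9>4]
(C,S): not NE [P1→A gives 9>5; P2→Q gives 9>3]

Nash profiles: (B,P)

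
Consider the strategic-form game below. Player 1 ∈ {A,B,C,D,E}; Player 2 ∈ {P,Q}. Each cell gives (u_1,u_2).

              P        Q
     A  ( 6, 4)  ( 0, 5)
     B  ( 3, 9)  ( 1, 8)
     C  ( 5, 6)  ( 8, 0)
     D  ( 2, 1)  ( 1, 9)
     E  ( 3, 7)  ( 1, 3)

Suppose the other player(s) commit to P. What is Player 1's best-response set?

u_1(A vs P) = 6
u_1(B vs P) = 3
u_1(C vs P) = 5
u_1(D vs P) = 2
u_1(E vs P) = 3
max payoff 6 at {A}

BR_1 = {A}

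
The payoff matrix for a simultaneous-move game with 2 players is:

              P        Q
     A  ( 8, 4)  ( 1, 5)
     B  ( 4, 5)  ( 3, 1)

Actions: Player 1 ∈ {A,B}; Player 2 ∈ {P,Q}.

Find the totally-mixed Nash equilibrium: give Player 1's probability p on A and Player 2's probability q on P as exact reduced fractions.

P1 mixes 4/5 on A; P2 mixes 1/3 on P

P1 indiff ⇒ q·8+(1-q)·1 = q·4+(1-q)·3 ⇒ q(4) = (1-q)(2) ⇒ q = 1/3
P2 indiff ⇒ p·4+(1-p)·5 = p·5+(1-p)·1 ⇒ p(-1) = (1-p)(-4) ⇒ p = 4/5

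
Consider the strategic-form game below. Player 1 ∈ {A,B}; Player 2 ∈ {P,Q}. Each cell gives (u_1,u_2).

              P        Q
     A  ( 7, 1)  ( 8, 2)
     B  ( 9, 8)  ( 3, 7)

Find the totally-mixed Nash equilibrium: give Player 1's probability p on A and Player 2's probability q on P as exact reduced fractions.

P1 indiff ⇒ q·7+(1-q)·8 = q·9+(1-q)·3 ⇒ q(-2) = (1-q)(-5) ⇒ q = 5/7
P2 indiff ⇒ p·1+(1-p)·8 = p·2+(1-p)·7 ⇒ p(-1) = (1-p)(-1) ⇒ p = 1/2

(p,q) = (1/2, 5/7)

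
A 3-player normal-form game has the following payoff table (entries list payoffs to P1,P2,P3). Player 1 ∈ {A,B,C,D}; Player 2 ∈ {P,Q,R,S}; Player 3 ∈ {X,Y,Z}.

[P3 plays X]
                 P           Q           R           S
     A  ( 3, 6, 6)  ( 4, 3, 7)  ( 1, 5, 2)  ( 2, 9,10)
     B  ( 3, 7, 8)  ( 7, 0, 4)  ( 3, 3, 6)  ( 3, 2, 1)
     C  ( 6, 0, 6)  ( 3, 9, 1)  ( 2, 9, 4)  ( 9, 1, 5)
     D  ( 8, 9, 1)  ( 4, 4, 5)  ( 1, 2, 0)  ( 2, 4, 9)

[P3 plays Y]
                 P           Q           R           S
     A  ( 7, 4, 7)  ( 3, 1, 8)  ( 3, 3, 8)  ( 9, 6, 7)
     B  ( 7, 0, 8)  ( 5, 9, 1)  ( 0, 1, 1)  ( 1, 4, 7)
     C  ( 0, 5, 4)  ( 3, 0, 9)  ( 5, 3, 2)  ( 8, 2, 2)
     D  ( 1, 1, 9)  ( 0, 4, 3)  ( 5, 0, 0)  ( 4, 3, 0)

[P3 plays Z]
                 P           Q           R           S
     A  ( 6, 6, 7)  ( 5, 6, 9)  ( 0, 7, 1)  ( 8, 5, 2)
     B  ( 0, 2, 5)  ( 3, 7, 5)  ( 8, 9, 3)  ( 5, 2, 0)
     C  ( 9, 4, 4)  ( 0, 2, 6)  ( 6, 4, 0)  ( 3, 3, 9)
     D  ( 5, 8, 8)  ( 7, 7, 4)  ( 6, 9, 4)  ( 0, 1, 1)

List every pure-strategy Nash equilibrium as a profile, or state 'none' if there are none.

No pure NE.

(A,P,X): not NE [P1→D gives 8>3; P2→S gives 9>6; P3→Z gives 7>6]
(A,P,Y): not NE [P2→S gives 6>4]
(A,P,Z): not NE [P1→C gives 9>6; P2→R gives 7>6]
(A,Q,X): not NE [P1→B gives 7>4; P2→S gives 9>3; P3→Z gives 9>7]
(A,Q,Y): not NE [P1→B gives 5>3; P2→S gives 6>1; P3→Z gives 9>8]
(A,Q,Z): not NE [P1→D gives 7>5; P2→R gives 7>6]
(A,R,X): not NE [P1→B gives 3>1; P2→S gives 9>5; P3→Y gives 8>2]
(A,R,Y): not NE [P1→D gives 5>3; P2→S gives 6>3]
(A,R,Z): not NE [P1→B gives 8>0; P3→Y gives 8>1]
(A,S,X): not NE [P1→C gives 9>2]
(A,S,Y): not NE [P3→X gives 10>7]
(A,S,Z): not NE [P2→R gives 7>5; P3→X gives 10>2]
(B,P,X): not NE [P1→D gives 8>3]
(B,P,Y): not NE [P2→Q gives 9>0]
(B,P,Z): not NE [P1→C gives 9>0; P2→R gives 9>2; P3→Y gives 8>5]
(B,Q,X): not NE [P2→P gives 7>0; P3→Z gives 5>4]
(B,Q,Y): not NE [P3→Z gives 5>1]
(B,Q,Z): not NE [P1→D gives 7>3; P2→R gives 9>7]
(B,R,X): not NE [P2→P gives 7>3]
(B,R,Y): not NE [P1→D gives 5>0; P2→Q gives 9>1; P3→X gives 6>1]
(B,R,Z): not NE [P3→X gives 6>3]
(B,S,X): not NE [P1→C gives 9>3; P2→P gives 7>2; P3→Y gives 7>1]
(B,S,Y): not NE [P1→A gives 9>1; P2→Q gives 9>4]
(B,S,Z): not NE [P1→A gives 8>5; P2→R gives 9>2; P3→Y gives 7>0]
(C,P,X): not NE [P1→D gives 8>6; P2→R gives 9>0]
(C,P,Y): not NE [P1→B gives 7>0; P3→X gives 6>4]
(C,P,Z): not NE [P3→X gives 6>4]
(C,Q,X): not NE [P1→B gives 7>3; P3→Y gives 9>1]
(C,Q,Y): not NE [P1→B gives 5>3; P2→P gives 5>0]
(C,Q,Z): not NE [P1→D gives 7>0; P2→R gives 4>2; P3→Y gives 9>6]
(C,R,X): not NE [P1→B gives 3>2]
(C,R,Y): not NE [P2→P gives 5>3; P3→X gives 4>2]
(C,R,Z): not NE [P1→B gives 8>6; P3→X gives 4>0]
(C,S,X): not NE [P2→R gives 9>1; P3→Z gives 9>5]
(C,S,Y): not NE [P1→A gives 9>8; P2→P gives 5>2; P3→Z gives 9>2]
(C,S,Z): not NE [P1→A gives 8>3; P2→R gives 4>3]
(D,P,X): not NE [P3→Y gives 9>1]
(D,P,Y): not NE [P1→B gives 7>1; P2→Q gives 4>1]
(D,P,Z): not NE [P1→C gives 9>5; P2→R gives 9>8; P3→Y gives 9>8]
(D,Q,X): not NE [P1→B gives 7>4; P2→P gives 9>4]
(D,Q,Y): not NE [P1→B gives 5>0; P3→X gives 5>3]
(D,Q,Z): not NE [P2→R gives 9>7; P3→X gives 5>4]
(D,R,X): not NE [P1→B gives 3>1; P2→P gives 9>2; P3→Z gives 4>0]
(D,R,Y): not NE [P2→Q gives 4>0; P3→Z gives 4>0]
(D,R,Z): not NE [P1→B gives 8>6]
(D,S,X): not NE [P1→C gives 9>2; P2→P gives 9>4]
(D,S,Y): not NE [P1→A gives 9>4; P2→Q gives 4>3; P3→X gives 9>0]
(D,S,Z): not NE [P1→A gives 8>0; P2→R gives 9>1; P3→X gives 9>1]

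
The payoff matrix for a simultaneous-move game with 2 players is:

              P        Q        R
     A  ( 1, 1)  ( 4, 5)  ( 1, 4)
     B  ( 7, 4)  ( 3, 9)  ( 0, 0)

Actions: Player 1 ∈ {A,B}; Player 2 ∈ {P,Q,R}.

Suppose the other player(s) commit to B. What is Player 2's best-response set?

u_2(P vs B) = 4
u_2(Q vs B) = 9
u_2(R vs B) = 0
max payoff 9 at {Q}

argmax u_2 = {Q}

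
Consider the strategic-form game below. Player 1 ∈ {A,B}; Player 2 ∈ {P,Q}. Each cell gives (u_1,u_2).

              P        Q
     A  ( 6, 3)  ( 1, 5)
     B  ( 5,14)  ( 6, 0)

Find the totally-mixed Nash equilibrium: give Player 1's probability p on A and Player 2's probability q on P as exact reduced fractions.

P1 indiff ⇒ q·6+(1-q)·1 = q·5+(1-q)·6 ⇒ q(1) = (1-q)(5) ⇒ q = 5/6
P2 indiff ⇒ p·3+(1-p)·14 = p·5+(1-p)·0 ⇒ p(-2) = (1-p)(-14) ⇒ p = 7/8

P1 mixes 7/8 on A; P2 mixes 5/6 on P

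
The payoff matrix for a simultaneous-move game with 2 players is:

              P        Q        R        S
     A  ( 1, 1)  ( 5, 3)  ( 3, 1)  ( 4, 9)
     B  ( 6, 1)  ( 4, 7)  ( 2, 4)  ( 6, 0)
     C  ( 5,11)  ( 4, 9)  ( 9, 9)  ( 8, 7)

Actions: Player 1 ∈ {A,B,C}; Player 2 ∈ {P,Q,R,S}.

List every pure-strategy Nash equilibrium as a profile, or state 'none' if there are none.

No pure NE.

(A,P): not NE [P1→B gives 6>1; P2→S gives 9>1]
(A,Q): not NE [P2→S gives 9>3]
(A,R): not NE [P1→C gives 9>3; P2→S gives 9>1]
(A,S): not NE [P1→C gives 8>4]
(B,P): not NE [P2→Q gives 7>1]
(B,Q): not NE [P1→A gives 5>4]
(B,R): not NE [P1→C gives 9>2; P2→Q gives 7>4]
(B,S): not NE [P1→C gives 8>6; P2→Q gives 7>0]
(C,P): not NE [P1→B gives 6>5]
(C,Q): not NE [P1→A gives 5>4; P2→P gives 11>9]
(C,R): not NE [P2→P gives 11>9]
(C,S): not NE [P2→P gives 11>7]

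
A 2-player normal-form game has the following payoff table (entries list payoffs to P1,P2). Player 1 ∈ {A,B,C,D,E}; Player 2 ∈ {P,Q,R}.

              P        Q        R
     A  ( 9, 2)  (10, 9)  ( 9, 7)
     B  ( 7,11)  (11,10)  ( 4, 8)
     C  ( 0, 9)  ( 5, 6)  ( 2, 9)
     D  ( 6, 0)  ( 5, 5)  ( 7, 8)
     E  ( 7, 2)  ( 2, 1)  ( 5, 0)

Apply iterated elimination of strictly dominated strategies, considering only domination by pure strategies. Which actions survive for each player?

Survivors P1:{A,B} P2:{P,Q}

P1 drop C (A beats it: P:9>0 Q:10>5 R:9>2)
P1 drop D (A beats it: P:9>6 Q:10>5 R:9>7)
P1 drop E (A beats it: P:9>7 Q:10>2 R:9>5)
P2 drop R (Q beats it: A:9>7 B:10>8)
P1→{A,B} P2→{P,Q}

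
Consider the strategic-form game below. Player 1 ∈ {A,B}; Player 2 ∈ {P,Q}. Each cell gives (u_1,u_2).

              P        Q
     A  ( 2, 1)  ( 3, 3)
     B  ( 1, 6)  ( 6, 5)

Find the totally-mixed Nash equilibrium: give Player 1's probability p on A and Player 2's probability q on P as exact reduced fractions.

P1 indiff ⇒ q·2+(1-q)·3 = q·1+(1-q)·6 ⇒ q(1) = (1-q)(3) ⇒ q = 3/4
P2 indiff ⇒ p·1+(1-p)·6 = p·3+(1-p)·5 ⇒ p(-2) = (1-p)(-1) ⇒ p = 1/3

P1 mixes 1/3 on A; P2 mixes 3/4 on P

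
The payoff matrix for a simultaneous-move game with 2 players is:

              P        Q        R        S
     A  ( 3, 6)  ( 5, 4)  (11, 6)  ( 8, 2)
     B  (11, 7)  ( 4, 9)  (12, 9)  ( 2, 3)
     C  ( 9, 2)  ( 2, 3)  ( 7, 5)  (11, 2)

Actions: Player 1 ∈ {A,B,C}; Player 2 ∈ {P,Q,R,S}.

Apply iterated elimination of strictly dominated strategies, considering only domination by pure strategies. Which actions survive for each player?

Survivors P1:{A,B} P2:{P,Q,R}

P2 drop S (Q beats it: A:4>2 B:9>3 C:3>2)
P1 drop C (B beats it: P:11>9 Q:4>2 R:12>7)
P1→{A,B} P2→{P,Q,R}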